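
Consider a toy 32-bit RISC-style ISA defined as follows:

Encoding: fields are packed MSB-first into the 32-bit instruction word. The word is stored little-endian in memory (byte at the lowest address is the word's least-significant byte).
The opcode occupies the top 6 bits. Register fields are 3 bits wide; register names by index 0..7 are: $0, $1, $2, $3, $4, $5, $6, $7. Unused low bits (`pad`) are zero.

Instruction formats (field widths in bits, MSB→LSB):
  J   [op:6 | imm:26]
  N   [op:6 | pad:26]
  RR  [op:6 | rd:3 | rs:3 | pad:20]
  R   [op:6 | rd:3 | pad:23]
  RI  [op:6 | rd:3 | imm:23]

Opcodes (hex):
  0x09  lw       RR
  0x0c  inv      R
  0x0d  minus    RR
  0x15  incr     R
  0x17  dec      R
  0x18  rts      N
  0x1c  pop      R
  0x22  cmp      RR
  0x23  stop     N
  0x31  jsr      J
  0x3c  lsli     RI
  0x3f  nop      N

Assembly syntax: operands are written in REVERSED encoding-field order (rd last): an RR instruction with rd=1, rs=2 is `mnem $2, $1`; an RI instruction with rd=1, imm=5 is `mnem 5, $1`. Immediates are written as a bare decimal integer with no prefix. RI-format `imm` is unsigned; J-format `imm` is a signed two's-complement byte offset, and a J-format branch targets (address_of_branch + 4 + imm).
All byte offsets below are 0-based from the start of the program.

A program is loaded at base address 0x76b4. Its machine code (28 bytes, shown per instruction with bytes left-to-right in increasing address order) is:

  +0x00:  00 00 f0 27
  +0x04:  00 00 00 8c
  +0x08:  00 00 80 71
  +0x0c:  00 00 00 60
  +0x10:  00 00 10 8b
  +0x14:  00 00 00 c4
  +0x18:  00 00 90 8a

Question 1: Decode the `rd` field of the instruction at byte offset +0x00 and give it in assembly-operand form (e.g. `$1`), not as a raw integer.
$7

[00] 00 00 f0 27 → 0x27f00000
  opcode bits[31:26]=0x9: lw/RR
  rd: (w>>23)&0x7=0x7 → $7
  rs: (w>>20)&0x7=0x7 → $7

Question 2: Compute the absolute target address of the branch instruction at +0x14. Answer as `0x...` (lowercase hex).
0x76cc

@+14  little-endian(00 00 00 c4) = 0xc4000000
  opcode bits[31:26]=0x31: jsr/J
  [25:0] imm=0 = 0
  target = base 0x76b4 + off 0x14 + 4 + imm 0 = 0x76cc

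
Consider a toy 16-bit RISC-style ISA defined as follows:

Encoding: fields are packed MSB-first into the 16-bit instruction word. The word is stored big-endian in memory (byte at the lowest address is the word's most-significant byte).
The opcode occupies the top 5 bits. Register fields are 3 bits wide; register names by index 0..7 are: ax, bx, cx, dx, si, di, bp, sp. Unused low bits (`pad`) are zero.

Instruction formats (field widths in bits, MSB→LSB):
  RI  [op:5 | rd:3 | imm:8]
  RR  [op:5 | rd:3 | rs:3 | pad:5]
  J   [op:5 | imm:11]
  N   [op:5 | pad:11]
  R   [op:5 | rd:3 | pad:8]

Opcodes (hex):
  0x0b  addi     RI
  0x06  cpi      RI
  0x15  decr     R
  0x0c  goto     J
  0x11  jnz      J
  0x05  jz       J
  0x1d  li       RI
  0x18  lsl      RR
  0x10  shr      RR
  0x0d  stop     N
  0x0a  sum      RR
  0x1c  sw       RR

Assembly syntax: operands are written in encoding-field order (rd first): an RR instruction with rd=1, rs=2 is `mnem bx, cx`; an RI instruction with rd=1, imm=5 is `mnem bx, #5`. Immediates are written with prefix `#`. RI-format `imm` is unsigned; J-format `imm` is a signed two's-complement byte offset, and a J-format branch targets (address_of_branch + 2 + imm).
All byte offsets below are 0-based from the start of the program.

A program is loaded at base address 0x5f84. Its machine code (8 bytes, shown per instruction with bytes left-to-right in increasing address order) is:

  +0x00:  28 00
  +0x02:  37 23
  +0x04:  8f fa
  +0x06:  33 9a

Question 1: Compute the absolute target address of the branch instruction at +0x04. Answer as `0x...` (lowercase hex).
+0x04: 8f fa ⇒ word 0x8ffa (big)
  op=0x8ffa>>11=0x11 ⇒ jnz (J)
  imm: (w>>0)&0x7ff=0x7fa (s11→-6) → #-6
  target = base 0x5f84 + off 0x04 + 2 + imm -6 = 0x5f84

0x5f84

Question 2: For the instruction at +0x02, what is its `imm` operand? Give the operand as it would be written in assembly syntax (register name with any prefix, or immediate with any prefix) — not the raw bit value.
off 0x02: read 37 23 as big → 0x3723
  op=0x3723>>11=0x6 ⇒ cpi (RI)
  rd: (w>>8)&0x7=0x7 → sp
  imm: (w>>0)&0xff=0x23 → #35

#35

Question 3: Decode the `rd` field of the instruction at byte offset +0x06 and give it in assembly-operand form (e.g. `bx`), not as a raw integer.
[06] 33 9a → 0x339a
  opcode bits[15:11]=0x6: cpi/RI
  rd: (w>>8)&0x7=0x3 → dx
  imm: (w>>0)&0xff=0x9a → #154

dx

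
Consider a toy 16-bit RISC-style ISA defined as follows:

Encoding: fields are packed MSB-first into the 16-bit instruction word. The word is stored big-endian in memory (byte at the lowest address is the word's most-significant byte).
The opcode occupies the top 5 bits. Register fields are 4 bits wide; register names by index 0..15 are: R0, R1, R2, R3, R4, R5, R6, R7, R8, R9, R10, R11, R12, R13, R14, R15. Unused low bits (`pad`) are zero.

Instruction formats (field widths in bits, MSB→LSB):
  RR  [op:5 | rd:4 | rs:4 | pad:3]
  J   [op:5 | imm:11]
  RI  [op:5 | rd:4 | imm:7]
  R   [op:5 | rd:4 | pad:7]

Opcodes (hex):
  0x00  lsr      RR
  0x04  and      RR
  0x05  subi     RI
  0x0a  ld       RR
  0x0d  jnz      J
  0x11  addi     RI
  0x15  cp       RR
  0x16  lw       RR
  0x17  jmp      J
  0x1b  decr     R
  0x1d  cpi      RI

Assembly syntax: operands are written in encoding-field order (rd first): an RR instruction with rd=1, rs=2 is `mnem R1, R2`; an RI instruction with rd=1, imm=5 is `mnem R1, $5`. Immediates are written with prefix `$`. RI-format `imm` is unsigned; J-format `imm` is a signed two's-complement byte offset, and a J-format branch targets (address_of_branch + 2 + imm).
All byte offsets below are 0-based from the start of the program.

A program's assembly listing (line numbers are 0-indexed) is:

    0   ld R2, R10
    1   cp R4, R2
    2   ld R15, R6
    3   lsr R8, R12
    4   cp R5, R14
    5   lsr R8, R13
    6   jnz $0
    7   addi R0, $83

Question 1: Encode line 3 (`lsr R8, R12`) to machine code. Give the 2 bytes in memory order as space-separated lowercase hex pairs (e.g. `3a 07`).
3. lsr fields op=0x0:5|rd=8:4|rs=12:4|pad=0:3 → word 0460h → 04 60

04 60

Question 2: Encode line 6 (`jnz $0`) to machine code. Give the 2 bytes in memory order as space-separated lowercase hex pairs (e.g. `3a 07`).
68 00

L6: jnz op=0xd:5|imm=0:11 ⇒ 0x6800 ⇒ big 68 00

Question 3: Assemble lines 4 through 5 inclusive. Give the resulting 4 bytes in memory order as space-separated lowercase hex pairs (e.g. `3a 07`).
L4: cp op=0x15:5|rd=5:4|rs=14:4|pad=0:3 ⇒ 0xaaf0 ⇒ big aa f0
L5: lsr op=0x0:5|rd=8:4|rs=13:4|pad=0:3 ⇒ 0x0468 ⇒ big 04 68

aa f0 04 68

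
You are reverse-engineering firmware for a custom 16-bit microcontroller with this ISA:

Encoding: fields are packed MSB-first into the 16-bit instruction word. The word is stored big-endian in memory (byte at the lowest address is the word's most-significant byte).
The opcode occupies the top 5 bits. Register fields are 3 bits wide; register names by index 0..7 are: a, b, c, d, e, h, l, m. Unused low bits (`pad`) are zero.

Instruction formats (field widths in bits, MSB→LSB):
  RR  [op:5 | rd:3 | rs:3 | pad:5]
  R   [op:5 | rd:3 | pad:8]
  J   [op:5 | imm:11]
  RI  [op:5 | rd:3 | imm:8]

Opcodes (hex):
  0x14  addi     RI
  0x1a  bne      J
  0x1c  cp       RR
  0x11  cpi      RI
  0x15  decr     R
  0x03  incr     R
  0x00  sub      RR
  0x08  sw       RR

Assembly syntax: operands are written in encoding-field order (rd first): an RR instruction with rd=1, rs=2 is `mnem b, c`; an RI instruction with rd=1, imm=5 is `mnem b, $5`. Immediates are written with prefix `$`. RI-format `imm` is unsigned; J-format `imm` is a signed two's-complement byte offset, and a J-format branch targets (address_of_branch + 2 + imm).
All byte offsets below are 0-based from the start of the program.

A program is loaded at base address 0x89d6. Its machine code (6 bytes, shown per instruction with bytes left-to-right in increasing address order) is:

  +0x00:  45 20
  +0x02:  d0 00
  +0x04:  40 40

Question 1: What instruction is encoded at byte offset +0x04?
sw a, c

+0x04: 40 40 ⇒ word 0x4040 (big)
  top 5b → 0x8 → sw [RR]
  [10:8] rd=0 = a
  [7:5] rs=2 = c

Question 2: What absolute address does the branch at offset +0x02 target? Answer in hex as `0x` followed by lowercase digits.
0x89da

[02] d0 00 → 0xd000
  top 5b → 0x1a → bne [J]
  imm: (w>>0)&0x7ff=0x0 → $0
  target = base 0x89d6 + off 0x02 + 2 + imm 0 = 0x89da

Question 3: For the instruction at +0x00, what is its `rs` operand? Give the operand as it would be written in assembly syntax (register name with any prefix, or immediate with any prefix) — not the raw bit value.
b

[00] 45 20 → 0x4520
  opcode bits[15:11]=0x8: sw/RR
  [10:8] rd=5 = h
  [7:5] rs=1 = b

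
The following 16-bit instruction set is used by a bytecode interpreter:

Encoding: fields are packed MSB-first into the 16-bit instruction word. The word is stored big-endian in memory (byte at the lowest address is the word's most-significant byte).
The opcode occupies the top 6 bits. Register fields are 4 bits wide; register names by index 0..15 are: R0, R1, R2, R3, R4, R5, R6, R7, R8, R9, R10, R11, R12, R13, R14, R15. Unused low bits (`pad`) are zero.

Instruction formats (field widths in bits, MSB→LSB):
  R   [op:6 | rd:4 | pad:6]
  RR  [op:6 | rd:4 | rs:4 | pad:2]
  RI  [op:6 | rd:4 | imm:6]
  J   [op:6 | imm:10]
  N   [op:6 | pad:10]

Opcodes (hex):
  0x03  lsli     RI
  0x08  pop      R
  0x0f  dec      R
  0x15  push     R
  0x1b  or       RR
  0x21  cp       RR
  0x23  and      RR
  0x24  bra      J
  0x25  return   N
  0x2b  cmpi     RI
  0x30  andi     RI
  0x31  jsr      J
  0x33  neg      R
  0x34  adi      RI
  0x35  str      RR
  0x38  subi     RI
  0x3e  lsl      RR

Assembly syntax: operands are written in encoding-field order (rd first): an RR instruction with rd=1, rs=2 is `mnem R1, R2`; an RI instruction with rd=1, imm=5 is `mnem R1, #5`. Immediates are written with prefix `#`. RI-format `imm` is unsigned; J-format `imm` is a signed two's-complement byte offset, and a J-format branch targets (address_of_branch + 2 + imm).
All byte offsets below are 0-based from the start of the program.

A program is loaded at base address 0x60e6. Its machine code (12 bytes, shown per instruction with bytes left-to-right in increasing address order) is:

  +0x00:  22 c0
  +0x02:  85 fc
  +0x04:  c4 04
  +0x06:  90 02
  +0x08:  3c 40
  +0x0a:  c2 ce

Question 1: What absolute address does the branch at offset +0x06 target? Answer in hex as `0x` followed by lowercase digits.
0x60f0

@+06  big-endian(90 02) = 0x9002
  top 6b → 0x24 → bra [J]
  [9:0] imm=2 = #2
  target = base 0x60e6 + off 0x06 + 2 + imm 2 = 0x60f0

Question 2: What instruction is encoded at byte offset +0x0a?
andi R11, #14

off 0x0a: read c2 ce as big → 0xc2ce
  op=0xc2ce>>10=0x30 ⇒ andi (RI)
  rd: (w>>6)&0xf=0xb → R11
  imm: (w>>0)&0x3f=0xe → #14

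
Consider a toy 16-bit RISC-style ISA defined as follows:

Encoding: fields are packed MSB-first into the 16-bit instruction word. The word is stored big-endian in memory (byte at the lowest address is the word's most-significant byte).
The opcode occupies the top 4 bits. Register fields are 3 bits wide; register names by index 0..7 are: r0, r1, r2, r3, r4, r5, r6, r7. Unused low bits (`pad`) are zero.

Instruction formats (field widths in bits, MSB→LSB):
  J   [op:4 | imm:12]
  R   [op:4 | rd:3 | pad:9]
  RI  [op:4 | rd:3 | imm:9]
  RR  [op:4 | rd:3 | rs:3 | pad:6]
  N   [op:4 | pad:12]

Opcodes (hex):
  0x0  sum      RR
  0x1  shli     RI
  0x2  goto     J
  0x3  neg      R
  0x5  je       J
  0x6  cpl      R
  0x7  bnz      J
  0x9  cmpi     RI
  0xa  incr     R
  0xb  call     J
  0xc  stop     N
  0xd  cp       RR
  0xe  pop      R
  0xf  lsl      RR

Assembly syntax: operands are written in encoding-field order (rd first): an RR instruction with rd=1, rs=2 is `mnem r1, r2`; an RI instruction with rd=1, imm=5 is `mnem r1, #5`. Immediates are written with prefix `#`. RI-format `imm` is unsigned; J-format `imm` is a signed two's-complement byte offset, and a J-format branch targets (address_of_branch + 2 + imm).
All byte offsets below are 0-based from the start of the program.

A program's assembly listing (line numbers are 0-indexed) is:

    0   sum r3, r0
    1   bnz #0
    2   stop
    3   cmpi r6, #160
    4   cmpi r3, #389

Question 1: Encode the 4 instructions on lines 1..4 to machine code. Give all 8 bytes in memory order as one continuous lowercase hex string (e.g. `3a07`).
L1: bnz op=0x7:4|imm=0:12 ⇒ 0x7000 ⇒ big 70 00
L2: stop op=0xc:4|pad=0:12 ⇒ 0xc000 ⇒ big c0 00
L3: cmpi op=0x9:4|rd=6:3|imm=160:9 ⇒ 0x9ca0 ⇒ big 9c a0
L4: cmpi op=0x9:4|rd=3:3|imm=389:9 ⇒ 0x9785 ⇒ big 97 85

7000c0009ca09785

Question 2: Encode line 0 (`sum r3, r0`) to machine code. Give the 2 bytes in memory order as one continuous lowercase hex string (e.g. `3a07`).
0. sum fields op=0x0:4|rd=3:3|rs=0:3|pad=0:6 → word 0600h → 06 00

0600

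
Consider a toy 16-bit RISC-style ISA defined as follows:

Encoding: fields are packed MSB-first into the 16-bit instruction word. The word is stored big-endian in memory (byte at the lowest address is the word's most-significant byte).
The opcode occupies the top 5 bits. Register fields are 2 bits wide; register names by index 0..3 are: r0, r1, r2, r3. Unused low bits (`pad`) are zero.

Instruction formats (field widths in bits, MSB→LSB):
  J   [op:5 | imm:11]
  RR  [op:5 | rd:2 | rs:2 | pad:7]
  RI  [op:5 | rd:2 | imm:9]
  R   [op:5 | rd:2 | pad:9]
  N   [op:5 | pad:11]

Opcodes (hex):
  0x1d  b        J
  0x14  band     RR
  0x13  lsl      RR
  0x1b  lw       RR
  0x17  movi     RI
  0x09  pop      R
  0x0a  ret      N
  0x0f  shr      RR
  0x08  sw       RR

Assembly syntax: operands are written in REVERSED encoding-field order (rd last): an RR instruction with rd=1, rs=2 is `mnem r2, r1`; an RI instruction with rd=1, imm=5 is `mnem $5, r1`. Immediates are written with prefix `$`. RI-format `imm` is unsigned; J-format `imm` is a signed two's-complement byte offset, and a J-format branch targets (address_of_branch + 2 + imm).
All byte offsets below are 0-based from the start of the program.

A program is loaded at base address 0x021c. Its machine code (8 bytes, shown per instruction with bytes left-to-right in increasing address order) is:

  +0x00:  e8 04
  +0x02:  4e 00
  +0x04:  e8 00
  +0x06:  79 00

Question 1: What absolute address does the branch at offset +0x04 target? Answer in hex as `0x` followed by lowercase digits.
@+04  big-endian(e8 00) = 0xe800
  top 5b → 0x1d → b [J]
  imm@[10:0]=0x0 ⇒ $0
  target = base 0x021c + off 0x04 + 2 + imm 0 = 0x0222

0x0222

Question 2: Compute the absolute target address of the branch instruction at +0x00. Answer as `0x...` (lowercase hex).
+0x00: e8 04 ⇒ word 0xe804 (big)
  opcode bits[15:11]=0x1d: b/J
  imm: (w>>0)&0x7ff=0x4 → $4
  target = base 0x021c + off 0x00 + 2 + imm 4 = 0x0222

0x0222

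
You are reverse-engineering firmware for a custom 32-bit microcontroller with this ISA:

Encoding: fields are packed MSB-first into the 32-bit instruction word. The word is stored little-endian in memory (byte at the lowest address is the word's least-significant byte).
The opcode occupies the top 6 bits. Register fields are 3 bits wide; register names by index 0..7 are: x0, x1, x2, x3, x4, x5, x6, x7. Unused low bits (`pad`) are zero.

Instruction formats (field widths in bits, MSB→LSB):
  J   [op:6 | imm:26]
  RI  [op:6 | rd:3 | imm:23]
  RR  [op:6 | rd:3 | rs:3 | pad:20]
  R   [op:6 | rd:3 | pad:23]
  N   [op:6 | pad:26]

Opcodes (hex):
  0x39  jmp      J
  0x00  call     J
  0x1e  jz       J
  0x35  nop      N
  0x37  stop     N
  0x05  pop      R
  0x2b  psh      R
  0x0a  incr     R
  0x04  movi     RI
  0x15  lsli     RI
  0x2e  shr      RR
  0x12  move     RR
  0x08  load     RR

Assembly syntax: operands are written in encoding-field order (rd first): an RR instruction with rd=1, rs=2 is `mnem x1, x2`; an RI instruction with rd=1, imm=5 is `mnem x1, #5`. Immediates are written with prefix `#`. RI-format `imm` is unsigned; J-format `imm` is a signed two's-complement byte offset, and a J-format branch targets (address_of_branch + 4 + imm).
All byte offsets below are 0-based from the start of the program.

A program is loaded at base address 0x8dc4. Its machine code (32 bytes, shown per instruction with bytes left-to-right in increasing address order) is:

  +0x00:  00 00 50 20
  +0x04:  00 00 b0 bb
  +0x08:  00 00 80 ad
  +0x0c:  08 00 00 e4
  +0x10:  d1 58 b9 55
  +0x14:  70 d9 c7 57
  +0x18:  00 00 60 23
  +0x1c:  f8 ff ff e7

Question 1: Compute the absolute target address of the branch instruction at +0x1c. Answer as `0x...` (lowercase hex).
off 0x1c: read f8 ff ff e7 as little → 0xe7fffff8
  opcode bits[31:26]=0x39: jmp/J
  imm: (w>>0)&0x3ffffff=0x3fffff8 (s26→-8) → #-8
  target = base 0x8dc4 + off 0x1c + 4 + imm -8 = 0x8ddc

0x8ddc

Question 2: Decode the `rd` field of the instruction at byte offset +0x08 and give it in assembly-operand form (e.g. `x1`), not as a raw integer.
@+08  little-endian(00 00 80 ad) = 0xad800000
  op=0xad800000>>26=0x2b ⇒ psh (R)
  [25:23] rd=3 = x3

x3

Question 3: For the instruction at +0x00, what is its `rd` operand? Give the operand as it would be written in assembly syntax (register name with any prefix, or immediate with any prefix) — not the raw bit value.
+0x00: 00 00 50 20 ⇒ word 0x20500000 (little)
  opcode bits[31:26]=0x8: load/RR
  rd: (w>>23)&0x7=0x0 → x0
  rs: (w>>20)&0x7=0x5 → x5

x0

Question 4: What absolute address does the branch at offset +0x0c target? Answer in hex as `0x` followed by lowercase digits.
off 0x0c: read 08 00 00 e4 as little → 0xe4000008
  op=0xe4000008>>26=0x39 ⇒ jmp (J)
  [25:0] imm=8 = #8
  target = base 0x8dc4 + off 0x0c + 4 + imm 8 = 0x8ddc

0x8ddc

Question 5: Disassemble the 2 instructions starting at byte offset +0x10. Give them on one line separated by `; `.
@+10  little-endian(d1 58 b9 55) = 0x55b958d1
  opcode bits[31:26]=0x15: lsli/RI
  rd: (w>>23)&0x7=0x3 → x3
  imm: (w>>0)&0x7fffff=0x3958d1 → #3758289
@+14  little-endian(70 d9 c7 57) = 0x57c7d970
  opcode bits[31:26]=0x15: lsli/RI
  rd: (w>>23)&0x7=0x7 → x7
  imm: (w>>0)&0x7fffff=0x47d970 → #4708720

lsli x3, #3758289; lsli x7, #4708720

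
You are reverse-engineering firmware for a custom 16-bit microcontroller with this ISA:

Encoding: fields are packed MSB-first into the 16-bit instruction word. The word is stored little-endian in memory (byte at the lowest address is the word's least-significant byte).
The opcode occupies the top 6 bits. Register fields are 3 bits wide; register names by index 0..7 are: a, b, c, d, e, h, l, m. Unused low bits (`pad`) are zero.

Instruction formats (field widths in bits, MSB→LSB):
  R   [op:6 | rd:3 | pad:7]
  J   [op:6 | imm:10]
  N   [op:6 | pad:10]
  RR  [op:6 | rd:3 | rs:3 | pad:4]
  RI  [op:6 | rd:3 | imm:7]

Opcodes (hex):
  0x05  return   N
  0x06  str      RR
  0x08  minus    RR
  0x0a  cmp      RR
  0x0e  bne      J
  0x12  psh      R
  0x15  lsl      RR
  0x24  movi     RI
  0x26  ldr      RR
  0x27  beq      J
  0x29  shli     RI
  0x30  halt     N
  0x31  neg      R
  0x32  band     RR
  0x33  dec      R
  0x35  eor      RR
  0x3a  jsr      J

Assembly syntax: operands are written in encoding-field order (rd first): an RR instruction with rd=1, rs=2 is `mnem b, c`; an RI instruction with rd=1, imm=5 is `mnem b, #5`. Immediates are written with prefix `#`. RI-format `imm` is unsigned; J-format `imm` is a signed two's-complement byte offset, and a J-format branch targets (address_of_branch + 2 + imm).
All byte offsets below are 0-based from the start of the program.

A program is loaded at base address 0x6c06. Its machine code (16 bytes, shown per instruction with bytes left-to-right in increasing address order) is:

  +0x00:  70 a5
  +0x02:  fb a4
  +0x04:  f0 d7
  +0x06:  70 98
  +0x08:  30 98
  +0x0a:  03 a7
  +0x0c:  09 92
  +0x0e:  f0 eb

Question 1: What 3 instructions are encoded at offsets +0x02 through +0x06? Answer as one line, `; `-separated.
+0x02: fb a4 ⇒ word 0xa4fb (little)
  op=0xa4fb>>10=0x29 ⇒ shli (RI)
  [9:7] rd=1 = b
  [6:0] imm=123 = #123
+0x04: f0 d7 ⇒ word 0xd7f0 (little)
  op=0xd7f0>>10=0x35 ⇒ eor (RR)
  [9:7] rd=7 = m
  [6:4] rs=7 = m
+0x06: 70 98 ⇒ word 0x9870 (little)
  op=0x9870>>10=0x26 ⇒ ldr (RR)
  [9:7] rd=0 = a
  [6:4] rs=7 = m

shli b, #123; eor m, m; ldr a, m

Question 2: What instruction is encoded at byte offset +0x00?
shli c, #112

[00] 70 a5 → 0xa570
  opcode bits[15:10]=0x29: shli/RI
  [9:7] rd=2 = c
  [6:0] imm=112 = #112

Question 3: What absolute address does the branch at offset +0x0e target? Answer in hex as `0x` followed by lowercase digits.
0x6c06

[0e] f0 eb → 0xebf0
  op=0xebf0>>10=0x3a ⇒ jsr (J)
  imm: (w>>0)&0x3ff=0x3f0 (s10→-16) → #-16
  target = base 0x6c06 + off 0x0e + 2 + imm -16 = 0x6c06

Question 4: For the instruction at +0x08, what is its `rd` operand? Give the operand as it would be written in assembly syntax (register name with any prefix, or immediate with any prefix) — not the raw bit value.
@+08  little-endian(30 98) = 0x9830
  op=0x9830>>10=0x26 ⇒ ldr (RR)
  rd: (w>>7)&0x7=0x0 → a
  rs: (w>>4)&0x7=0x3 → d

a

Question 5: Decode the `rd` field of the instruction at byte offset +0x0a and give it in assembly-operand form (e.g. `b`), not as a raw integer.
l

off 0x0a: read 03 a7 as little → 0xa703
  op=0xa703>>10=0x29 ⇒ shli (RI)
  [9:7] rd=6 = l
  [6:0] imm=3 = #3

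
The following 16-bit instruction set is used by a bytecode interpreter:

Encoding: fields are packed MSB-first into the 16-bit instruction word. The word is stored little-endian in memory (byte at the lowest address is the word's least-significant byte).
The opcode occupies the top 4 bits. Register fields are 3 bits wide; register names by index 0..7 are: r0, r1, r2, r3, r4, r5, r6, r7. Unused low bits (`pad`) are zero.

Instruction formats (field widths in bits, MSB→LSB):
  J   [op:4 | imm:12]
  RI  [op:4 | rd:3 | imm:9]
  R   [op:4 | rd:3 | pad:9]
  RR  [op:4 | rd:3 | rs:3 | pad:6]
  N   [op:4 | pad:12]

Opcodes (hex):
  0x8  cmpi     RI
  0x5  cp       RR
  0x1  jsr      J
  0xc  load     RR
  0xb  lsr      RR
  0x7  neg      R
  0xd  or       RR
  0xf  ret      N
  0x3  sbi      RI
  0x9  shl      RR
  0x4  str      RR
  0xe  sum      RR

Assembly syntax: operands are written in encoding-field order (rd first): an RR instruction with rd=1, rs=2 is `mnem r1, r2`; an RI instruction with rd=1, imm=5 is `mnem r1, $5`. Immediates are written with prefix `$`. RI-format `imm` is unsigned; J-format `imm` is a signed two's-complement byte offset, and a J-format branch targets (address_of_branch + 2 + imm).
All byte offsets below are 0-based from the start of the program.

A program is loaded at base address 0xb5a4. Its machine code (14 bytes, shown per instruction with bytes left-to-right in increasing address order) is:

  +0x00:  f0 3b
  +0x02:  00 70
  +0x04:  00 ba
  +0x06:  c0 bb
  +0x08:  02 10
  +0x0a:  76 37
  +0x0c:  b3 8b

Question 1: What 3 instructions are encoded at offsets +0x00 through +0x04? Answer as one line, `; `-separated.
off 0x00: read f0 3b as little → 0x3bf0
  opcode bits[15:12]=0x3: sbi/RI
  [11:9] rd=5 = r5
  [8:0] imm=496 = $496
off 0x02: read 00 70 as little → 0x7000
  opcode bits[15:12]=0x7: neg/R
  [11:9] rd=0 = r0
off 0x04: read 00 ba as little → 0xba00
  opcode bits[15:12]=0xb: lsr/RR
  [11:9] rd=5 = r5
  [8:6] rs=0 = r0

sbi r5, $496; neg r0; lsr r5, r0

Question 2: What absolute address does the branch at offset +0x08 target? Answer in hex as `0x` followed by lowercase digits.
0xb5b0

[08] 02 10 → 0x1002
  op=0x1002>>12=0x1 ⇒ jsr (J)
  imm@[11:0]=0x2 ⇒ $2
  target = base 0xb5a4 + off 0x08 + 2 + imm 2 = 0xb5b0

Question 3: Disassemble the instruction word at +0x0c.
cmpi r5, $435

+0x0c: b3 8b ⇒ word 0x8bb3 (little)
  top 4b → 0x8 → cmpi [RI]
  rd@[11:9]=0x5 ⇒ r5
  imm@[8:0]=0x1b3 ⇒ $435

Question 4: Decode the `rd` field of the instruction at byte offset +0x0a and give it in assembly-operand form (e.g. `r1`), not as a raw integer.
r3

+0x0a: 76 37 ⇒ word 0x3776 (little)
  top 4b → 0x3 → sbi [RI]
  rd: (w>>9)&0x7=0x3 → r3
  imm: (w>>0)&0x1ff=0x176 → $374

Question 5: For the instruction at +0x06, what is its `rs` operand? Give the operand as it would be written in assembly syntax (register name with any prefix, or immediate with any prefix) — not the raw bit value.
r7

[06] c0 bb → 0xbbc0
  top 4b → 0xb → lsr [RR]
  rd: (w>>9)&0x7=0x5 → r5
  rs: (w>>6)&0x7=0x7 → r7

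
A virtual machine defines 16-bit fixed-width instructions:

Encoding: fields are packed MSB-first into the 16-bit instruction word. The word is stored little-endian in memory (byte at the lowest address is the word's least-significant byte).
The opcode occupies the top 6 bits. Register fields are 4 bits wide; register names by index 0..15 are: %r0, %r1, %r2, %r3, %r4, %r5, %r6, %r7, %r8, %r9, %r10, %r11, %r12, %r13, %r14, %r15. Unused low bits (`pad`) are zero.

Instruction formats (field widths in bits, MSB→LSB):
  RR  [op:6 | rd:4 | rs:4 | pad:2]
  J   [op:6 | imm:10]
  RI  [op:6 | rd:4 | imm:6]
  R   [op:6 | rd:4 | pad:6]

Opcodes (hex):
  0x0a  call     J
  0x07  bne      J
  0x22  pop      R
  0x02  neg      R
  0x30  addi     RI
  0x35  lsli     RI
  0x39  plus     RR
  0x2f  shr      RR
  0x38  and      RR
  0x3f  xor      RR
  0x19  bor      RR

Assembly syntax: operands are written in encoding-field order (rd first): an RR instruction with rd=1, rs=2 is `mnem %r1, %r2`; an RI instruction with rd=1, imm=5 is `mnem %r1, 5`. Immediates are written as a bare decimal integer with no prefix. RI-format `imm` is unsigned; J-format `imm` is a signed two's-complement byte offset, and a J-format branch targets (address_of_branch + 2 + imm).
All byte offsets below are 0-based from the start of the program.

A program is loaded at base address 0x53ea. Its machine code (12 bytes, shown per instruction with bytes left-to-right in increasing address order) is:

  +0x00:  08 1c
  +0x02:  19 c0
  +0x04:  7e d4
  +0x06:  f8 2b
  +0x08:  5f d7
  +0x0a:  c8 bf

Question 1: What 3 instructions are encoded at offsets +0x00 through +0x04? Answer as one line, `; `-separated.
off 0x00: read 08 1c as little → 0x1c08
  op=0x1c08>>10=0x7 ⇒ bne (J)
  imm@[9:0]=0x8 ⇒ 8
off 0x02: read 19 c0 as little → 0xc019
  op=0xc019>>10=0x30 ⇒ addi (RI)
  rd@[9:6]=0x0 ⇒ %r0
  imm@[5:0]=0x19 ⇒ 25
off 0x04: read 7e d4 as little → 0xd47e
  op=0xd47e>>10=0x35 ⇒ lsli (RI)
  rd@[9:6]=0x1 ⇒ %r1
  imm@[5:0]=0x3e ⇒ 62

bne 8; addi %r0, 25; lsli %r1, 62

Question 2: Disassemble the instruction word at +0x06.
[06] f8 2b → 0x2bf8
  opcode bits[15:10]=0xa: call/J
  imm: (w>>0)&0x3ff=0x3f8 (s10→-8) → -8

call -8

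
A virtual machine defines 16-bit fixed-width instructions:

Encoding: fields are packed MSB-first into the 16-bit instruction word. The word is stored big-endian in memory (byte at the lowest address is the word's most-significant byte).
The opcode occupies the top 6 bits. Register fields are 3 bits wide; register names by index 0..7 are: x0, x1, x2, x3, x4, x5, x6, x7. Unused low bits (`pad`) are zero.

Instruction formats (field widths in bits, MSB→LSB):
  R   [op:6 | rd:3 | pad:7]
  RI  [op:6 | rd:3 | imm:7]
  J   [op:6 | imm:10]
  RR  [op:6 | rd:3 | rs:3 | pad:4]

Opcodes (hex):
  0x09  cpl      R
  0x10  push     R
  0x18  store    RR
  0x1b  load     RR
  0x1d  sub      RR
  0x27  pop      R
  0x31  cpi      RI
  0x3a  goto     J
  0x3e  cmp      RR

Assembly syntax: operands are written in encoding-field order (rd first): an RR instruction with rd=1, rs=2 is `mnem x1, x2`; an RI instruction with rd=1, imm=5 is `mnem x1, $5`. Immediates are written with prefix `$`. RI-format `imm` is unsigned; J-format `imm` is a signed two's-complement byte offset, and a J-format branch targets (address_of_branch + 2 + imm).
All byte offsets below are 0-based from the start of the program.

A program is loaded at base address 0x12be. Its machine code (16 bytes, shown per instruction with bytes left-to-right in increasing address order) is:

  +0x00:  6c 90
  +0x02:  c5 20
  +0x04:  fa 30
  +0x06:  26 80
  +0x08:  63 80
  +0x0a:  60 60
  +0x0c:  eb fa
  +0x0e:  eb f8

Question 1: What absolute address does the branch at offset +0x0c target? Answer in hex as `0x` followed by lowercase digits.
+0x0c: eb fa ⇒ word 0xebfa (big)
  opcode bits[15:10]=0x3a: goto/J
  [9:0] imm=1018 (s10→-6) = $-6
  target = base 0x12be + off 0x0c + 2 + imm -6 = 0x12c6

0x12c6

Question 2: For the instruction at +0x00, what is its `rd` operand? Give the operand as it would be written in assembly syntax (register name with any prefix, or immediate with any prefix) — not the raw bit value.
[00] 6c 90 → 0x6c90
  op=0x6c90>>10=0x1b ⇒ load (RR)
  rd: (w>>7)&0x7=0x1 → x1
  rs: (w>>4)&0x7=0x1 → x1

x1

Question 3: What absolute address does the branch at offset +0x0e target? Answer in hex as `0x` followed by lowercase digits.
off 0x0e: read eb f8 as big → 0xebf8
  opcode bits[15:10]=0x3a: goto/J
  [9:0] imm=1016 (s10→-8) = $-8
  target = base 0x12be + off 0x0e + 2 + imm -8 = 0x12c6

0x12c6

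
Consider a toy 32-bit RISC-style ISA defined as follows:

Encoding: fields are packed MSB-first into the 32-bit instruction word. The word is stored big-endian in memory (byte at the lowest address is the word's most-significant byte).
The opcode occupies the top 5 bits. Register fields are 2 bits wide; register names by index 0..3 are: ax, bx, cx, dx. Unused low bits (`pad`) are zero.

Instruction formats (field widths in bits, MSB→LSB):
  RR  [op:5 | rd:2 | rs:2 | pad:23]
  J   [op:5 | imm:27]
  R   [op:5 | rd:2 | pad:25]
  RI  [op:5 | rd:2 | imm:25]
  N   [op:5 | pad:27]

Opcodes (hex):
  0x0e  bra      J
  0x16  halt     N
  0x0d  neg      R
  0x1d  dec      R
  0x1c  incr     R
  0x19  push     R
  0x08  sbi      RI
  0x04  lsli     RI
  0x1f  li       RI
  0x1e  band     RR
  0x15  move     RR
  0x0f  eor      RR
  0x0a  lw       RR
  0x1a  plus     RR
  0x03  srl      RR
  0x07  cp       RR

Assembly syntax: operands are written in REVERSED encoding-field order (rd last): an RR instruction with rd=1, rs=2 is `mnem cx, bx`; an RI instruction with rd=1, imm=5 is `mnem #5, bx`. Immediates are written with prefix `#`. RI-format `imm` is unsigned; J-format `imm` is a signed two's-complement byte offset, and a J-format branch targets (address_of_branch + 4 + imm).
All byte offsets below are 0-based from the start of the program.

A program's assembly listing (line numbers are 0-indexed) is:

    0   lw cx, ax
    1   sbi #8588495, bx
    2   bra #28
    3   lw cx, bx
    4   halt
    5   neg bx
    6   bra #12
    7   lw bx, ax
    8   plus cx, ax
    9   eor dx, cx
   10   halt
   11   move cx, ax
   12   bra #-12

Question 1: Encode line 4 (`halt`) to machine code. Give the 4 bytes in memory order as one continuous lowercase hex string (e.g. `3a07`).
b0000000

4. halt fields op=0x16:5|pad=0:27 → word b0000000h → b0 00 00 00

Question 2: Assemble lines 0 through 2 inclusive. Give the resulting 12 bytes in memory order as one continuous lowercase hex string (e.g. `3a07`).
5100000042830ccf7000001c

line 0 (lw): pack op=0xa:5|rd=0:2|rs=2:2|pad=0:23 = 0x51000000; big→ 51 00 00 00
line 1 (sbi): pack op=0x8:5|rd=1:2|imm=8588495:25 = 0x42830ccf; big→ 42 83 0c cf
line 2 (bra): pack op=0xe:5|imm=28:27 = 0x7000001c; big→ 70 00 00 1c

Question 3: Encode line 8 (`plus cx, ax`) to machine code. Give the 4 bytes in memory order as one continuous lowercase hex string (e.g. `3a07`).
8. plus fields op=0x1a:5|rd=0:2|rs=2:2|pad=0:23 → word d1000000h → d1 00 00 00

d1000000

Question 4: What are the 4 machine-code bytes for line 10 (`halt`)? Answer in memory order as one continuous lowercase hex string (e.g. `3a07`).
L10: halt op=0x16:5|pad=0:27 ⇒ 0xb0000000 ⇒ big b0 00 00 00

b0000000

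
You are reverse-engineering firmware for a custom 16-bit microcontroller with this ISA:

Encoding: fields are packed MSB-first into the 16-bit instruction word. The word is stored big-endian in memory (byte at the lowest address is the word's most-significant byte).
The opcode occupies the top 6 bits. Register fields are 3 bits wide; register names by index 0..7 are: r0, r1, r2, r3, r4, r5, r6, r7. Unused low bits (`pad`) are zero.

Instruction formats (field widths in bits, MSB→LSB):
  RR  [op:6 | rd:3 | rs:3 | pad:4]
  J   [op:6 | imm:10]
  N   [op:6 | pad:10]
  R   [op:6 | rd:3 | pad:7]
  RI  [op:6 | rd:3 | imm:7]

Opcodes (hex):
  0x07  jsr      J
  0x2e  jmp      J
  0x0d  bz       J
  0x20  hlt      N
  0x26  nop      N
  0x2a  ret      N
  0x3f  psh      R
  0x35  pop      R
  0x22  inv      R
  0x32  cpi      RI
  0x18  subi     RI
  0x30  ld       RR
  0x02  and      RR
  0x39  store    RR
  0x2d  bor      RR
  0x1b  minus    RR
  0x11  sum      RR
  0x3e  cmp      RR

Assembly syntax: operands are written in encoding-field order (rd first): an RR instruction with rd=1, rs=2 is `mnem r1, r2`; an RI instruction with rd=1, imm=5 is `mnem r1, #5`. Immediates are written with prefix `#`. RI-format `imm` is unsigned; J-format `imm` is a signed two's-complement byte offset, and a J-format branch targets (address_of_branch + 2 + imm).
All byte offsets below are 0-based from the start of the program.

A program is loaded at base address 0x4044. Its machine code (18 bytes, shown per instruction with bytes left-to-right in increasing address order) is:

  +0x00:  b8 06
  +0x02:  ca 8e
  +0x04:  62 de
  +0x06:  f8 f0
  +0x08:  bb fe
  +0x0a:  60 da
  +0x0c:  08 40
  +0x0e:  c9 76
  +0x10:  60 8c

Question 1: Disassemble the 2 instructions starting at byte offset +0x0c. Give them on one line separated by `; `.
off 0x0c: read 08 40 as big → 0x0840
  op=0x0840>>10=0x2 ⇒ and (RR)
  [9:7] rd=0 = r0
  [6:4] rs=4 = r4
off 0x0e: read c9 76 as big → 0xc976
  op=0xc976>>10=0x32 ⇒ cpi (RI)
  [9:7] rd=2 = r2
  [6:0] imm=118 = #118

and r0, r4; cpi r2, #118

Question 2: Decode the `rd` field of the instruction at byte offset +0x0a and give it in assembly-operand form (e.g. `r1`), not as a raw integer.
r1

+0x0a: 60 da ⇒ word 0x60da (big)
  op=0x60da>>10=0x18 ⇒ subi (RI)
  rd: (w>>7)&0x7=0x1 → r1
  imm: (w>>0)&0x7f=0x5a → #90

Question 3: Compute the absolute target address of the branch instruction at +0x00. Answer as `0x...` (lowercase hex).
+0x00: b8 06 ⇒ word 0xb806 (big)
  top 6b → 0x2e → jmp [J]
  [9:0] imm=6 = #6
  target = base 0x4044 + off 0x00 + 2 + imm 6 = 0x404c

0x404c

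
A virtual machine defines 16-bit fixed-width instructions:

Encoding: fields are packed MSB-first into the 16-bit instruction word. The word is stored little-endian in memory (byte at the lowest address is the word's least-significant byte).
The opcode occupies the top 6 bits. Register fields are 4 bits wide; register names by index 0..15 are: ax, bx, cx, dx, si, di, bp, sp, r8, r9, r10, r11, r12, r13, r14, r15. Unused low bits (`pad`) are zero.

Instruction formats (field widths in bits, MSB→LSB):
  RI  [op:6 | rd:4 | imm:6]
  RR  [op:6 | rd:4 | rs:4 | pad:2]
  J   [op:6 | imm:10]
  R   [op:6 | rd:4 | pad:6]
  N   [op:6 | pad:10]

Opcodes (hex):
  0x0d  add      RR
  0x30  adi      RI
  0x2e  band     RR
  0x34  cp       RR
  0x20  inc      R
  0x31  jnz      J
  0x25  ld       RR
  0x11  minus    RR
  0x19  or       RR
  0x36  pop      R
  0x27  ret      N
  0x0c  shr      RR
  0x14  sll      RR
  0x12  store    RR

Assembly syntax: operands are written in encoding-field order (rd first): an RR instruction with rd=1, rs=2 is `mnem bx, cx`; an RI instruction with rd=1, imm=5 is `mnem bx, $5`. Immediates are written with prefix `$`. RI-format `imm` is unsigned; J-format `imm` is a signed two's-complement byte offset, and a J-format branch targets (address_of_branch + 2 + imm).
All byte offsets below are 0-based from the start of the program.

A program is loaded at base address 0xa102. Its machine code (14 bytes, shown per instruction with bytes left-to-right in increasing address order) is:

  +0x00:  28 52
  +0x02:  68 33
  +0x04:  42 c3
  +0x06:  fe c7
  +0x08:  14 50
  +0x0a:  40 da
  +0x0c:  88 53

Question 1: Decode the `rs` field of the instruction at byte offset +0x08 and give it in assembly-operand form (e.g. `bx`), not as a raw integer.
+0x08: 14 50 ⇒ word 0x5014 (little)
  top 6b → 0x14 → sll [RR]
  rd: (w>>6)&0xf=0x0 → ax
  rs: (w>>2)&0xf=0x5 → di

di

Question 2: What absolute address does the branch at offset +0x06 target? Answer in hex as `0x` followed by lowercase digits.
0xa108

[06] fe c7 → 0xc7fe
  opcode bits[15:10]=0x31: jnz/J
  [9:0] imm=1022 (s10→-2) = $-2
  target = base 0xa102 + off 0x06 + 2 + imm -2 = 0xa108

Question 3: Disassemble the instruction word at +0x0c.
off 0x0c: read 88 53 as little → 0x5388
  top 6b → 0x14 → sll [RR]
  rd: (w>>6)&0xf=0xe → r14
  rs: (w>>2)&0xf=0x2 → cx

sll r14, cx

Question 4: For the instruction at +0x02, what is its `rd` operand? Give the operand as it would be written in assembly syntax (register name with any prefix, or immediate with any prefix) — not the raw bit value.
@+02  little-endian(68 33) = 0x3368
  op=0x3368>>10=0xc ⇒ shr (RR)
  [9:6] rd=13 = r13
  [5:2] rs=10 = r10

r13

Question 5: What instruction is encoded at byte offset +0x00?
[00] 28 52 → 0x5228
  op=0x5228>>10=0x14 ⇒ sll (RR)
  rd@[9:6]=0x8 ⇒ r8
  rs@[5:2]=0xa ⇒ r10

sll r8, r10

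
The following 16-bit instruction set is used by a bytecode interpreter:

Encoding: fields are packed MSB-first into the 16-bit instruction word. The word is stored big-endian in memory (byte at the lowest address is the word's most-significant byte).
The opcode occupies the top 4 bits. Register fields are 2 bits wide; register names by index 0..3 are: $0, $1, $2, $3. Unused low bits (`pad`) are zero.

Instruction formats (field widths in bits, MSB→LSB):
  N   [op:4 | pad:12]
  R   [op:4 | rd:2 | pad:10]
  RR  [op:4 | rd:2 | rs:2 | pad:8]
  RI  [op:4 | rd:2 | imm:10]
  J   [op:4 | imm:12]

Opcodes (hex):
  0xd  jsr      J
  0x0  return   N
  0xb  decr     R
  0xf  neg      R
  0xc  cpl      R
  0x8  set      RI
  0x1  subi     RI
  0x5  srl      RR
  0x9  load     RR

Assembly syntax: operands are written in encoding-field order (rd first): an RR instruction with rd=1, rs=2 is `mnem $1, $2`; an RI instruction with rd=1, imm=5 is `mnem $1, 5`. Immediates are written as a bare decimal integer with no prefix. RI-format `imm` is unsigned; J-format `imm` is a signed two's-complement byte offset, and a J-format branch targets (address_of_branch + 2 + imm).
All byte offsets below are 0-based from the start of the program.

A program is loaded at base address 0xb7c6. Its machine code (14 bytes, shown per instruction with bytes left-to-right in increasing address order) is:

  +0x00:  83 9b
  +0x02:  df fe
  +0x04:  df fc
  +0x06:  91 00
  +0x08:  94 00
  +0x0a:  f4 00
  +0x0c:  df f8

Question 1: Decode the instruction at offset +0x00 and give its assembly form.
+0x00: 83 9b ⇒ word 0x839b (big)
  opcode bits[15:12]=0x8: set/RI
  rd: (w>>10)&0x3=0x0 → $0
  imm: (w>>0)&0x3ff=0x39b → 923

set $0, 923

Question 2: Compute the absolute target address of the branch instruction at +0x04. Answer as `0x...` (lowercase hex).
off 0x04: read df fc as big → 0xdffc
  top 4b → 0xd → jsr [J]
  imm: (w>>0)&0xfff=0xffc (s12→-4) → -4
  target = base 0xb7c6 + off 0x04 + 2 + imm -4 = 0xb7c8

0xb7c8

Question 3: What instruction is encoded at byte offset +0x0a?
off 0x0a: read f4 00 as big → 0xf400
  op=0xf400>>12=0xf ⇒ neg (R)
  [11:10] rd=1 = $1

neg $1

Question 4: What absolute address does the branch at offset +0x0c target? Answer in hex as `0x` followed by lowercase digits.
0xb7cc

off 0x0c: read df f8 as big → 0xdff8
  top 4b → 0xd → jsr [J]
  imm@[11:0]=0xff8 (s12→-8) ⇒ -8
  target = base 0xb7c6 + off 0x0c + 2 + imm -8 = 0xb7cc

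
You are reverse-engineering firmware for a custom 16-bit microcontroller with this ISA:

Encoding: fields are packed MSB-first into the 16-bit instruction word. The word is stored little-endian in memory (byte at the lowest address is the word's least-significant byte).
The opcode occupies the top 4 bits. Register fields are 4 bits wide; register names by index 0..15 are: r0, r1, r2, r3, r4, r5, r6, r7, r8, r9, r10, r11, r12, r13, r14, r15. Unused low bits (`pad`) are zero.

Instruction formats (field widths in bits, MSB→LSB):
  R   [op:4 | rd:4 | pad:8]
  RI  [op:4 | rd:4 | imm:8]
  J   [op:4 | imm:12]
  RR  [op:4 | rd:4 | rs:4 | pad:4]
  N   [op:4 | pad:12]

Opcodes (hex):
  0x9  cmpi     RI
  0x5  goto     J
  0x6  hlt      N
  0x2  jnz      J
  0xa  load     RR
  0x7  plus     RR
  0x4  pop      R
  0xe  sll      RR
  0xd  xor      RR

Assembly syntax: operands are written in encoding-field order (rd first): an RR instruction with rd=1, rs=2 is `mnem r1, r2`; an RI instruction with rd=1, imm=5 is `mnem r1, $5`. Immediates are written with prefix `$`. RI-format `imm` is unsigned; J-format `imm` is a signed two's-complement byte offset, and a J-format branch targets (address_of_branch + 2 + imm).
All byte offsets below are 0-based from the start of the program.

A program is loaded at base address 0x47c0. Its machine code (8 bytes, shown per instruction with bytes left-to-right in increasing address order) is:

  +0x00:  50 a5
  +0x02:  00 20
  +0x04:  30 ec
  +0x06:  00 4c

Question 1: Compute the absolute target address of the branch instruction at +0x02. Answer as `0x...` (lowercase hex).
off 0x02: read 00 20 as little → 0x2000
  top 4b → 0x2 → jnz [J]
  imm@[11:0]=0x0 ⇒ $0
  target = base 0x47c0 + off 0x02 + 2 + imm 0 = 0x47c4

0x47c4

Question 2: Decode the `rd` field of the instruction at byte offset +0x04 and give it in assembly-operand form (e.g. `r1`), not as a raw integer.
+0x04: 30 ec ⇒ word 0xec30 (little)
  opcode bits[15:12]=0xe: sll/RR
  [11:8] rd=12 = r12
  [7:4] rs=3 = r3

r12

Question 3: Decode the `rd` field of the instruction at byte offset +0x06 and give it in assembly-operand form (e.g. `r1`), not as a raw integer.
r12

[06] 00 4c → 0x4c00
  top 4b → 0x4 → pop [R]
  rd: (w>>8)&0xf=0xc → r12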